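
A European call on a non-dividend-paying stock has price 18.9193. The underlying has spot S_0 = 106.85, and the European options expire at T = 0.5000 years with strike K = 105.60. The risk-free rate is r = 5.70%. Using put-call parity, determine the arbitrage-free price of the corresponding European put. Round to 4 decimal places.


Put-call parity: C - P = S_0 * exp(-qT) - K * exp(-rT).
S_0 * exp(-qT) = 106.8500 * 1.00000000 = 106.85000000
K * exp(-rT) = 105.6000 * 0.97190229 = 102.63288226
P = C - S*exp(-qT) + K*exp(-rT)
P = 18.9193 - 106.85000000 + 102.63288226 = 14.7022

Answer: Put price = 14.7022


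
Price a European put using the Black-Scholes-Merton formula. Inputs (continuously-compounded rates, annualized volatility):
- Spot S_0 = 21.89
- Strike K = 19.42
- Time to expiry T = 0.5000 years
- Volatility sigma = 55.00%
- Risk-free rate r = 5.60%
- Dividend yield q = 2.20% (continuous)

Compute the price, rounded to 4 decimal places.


d1 = (ln(S/K) + (r - q + 0.5*sigma^2) * T) / (sigma * sqrt(T)) = 0.54601872
d2 = d1 - sigma * sqrt(T) = 0.15711000
exp(-rT) = 0.97238837; exp(-qT) = 0.98906028
P = K * exp(-rT) * N(-d2) - S_0 * exp(-qT) * N(-d1)
N(-d1) = 0.29252653; N(-d2) = 0.43757908
P = 19.4200 * 0.97238837 * 0.43757908 - 21.8900 * 0.98906028 * 0.29252653 = 1.9298

Answer: Price = 1.9298


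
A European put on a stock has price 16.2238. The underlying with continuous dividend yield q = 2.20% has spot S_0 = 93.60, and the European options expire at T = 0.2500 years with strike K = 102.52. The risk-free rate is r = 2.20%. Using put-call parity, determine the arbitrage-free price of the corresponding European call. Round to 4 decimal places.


Put-call parity: C - P = S_0 * exp(-qT) - K * exp(-rT).
S_0 * exp(-qT) = 93.6000 * 0.99451510 = 93.08661311
K * exp(-rT) = 102.5200 * 0.99451510 = 101.95768778
C = P + S*exp(-qT) - K*exp(-rT)
C = 16.2238 + 93.08661311 - 101.95768778 = 7.3527

Answer: Call price = 7.3527


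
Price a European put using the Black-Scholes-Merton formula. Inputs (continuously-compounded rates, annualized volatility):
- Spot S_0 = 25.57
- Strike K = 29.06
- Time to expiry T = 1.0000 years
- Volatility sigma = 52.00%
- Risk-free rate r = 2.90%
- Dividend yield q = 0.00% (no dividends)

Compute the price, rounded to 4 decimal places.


Answer: Price = 6.9450

Derivation:
d1 = (ln(S/K) + (r - q + 0.5*sigma^2) * T) / (sigma * sqrt(T)) = 0.06972525
d2 = d1 - sigma * sqrt(T) = -0.45027475
exp(-rT) = 0.97141646; exp(-qT) = 1.00000000
P = K * exp(-rT) * N(-d2) - S_0 * exp(-qT) * N(-d1)
N(-d1) = 0.47220617; N(-d2) = 0.67374383
P = 29.0600 * 0.97141646 * 0.67374383 - 25.5700 * 1.00000000 * 0.47220617 = 6.9450


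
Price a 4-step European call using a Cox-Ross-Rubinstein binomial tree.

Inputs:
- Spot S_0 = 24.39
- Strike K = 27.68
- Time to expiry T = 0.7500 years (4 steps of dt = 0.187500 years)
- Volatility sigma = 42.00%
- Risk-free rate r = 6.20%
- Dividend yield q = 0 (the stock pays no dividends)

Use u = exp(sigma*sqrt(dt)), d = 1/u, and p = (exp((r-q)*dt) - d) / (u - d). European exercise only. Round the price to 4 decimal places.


Answer: Price = V(0,0) = 2.8944

Derivation:
dt = T/N = 0.187500
u = exp(sigma*sqrt(dt)) = 1.199453; d = 1/u = 0.833714
p = (exp((r-q)*dt) - d) / (u - d) = 0.486629
Discount per step: exp(-r*dt) = 0.988442
Stock lattice S(k, i) with i counting down-moves:
  k=0: S(0,0) = 24.3900
  k=1: S(1,0) = 29.2547; S(1,1) = 20.3343
  k=2: S(2,0) = 35.0896; S(2,1) = 24.3900; S(2,2) = 16.9530
  k=3: S(3,0) = 42.0883; S(3,1) = 29.2547; S(3,2) = 20.3343; S(3,3) = 14.1339
  k=4: S(4,0) = 50.4829; S(4,1) = 35.0896; S(4,2) = 24.3900; S(4,3) = 16.9530; S(4,4) = 11.7836
Terminal payoffs V(N, i) = max(S_T - K, 0):
  V(4,0) = 22.802894; V(4,1) = 7.409568; V(4,2) = 0.000000; V(4,3) = 0.000000; V(4,4) = 0.000000
Backward induction: V(k, i) = exp(-r*dt) * [p * V(k+1, i) + (1-p) * V(k+1, i+1)].
  V(3,0) = exp(-r*dt) * [p*22.802894 + (1-p)*7.409568] = 14.728193
  V(3,1) = exp(-r*dt) * [p*7.409568 + (1-p)*0.000000] = 3.564037
  V(3,2) = exp(-r*dt) * [p*0.000000 + (1-p)*0.000000] = 0.000000
  V(3,3) = exp(-r*dt) * [p*0.000000 + (1-p)*0.000000] = 0.000000
  V(2,0) = exp(-r*dt) * [p*14.728193 + (1-p)*3.564037] = 8.892856
  V(2,1) = exp(-r*dt) * [p*3.564037 + (1-p)*0.000000] = 1.714319
  V(2,2) = exp(-r*dt) * [p*0.000000 + (1-p)*0.000000] = 0.000000
  V(1,0) = exp(-r*dt) * [p*8.892856 + (1-p)*1.714319] = 5.147415
  V(1,1) = exp(-r*dt) * [p*1.714319 + (1-p)*0.000000] = 0.824595
  V(0,0) = exp(-r*dt) * [p*5.147415 + (1-p)*0.824595] = 2.894361


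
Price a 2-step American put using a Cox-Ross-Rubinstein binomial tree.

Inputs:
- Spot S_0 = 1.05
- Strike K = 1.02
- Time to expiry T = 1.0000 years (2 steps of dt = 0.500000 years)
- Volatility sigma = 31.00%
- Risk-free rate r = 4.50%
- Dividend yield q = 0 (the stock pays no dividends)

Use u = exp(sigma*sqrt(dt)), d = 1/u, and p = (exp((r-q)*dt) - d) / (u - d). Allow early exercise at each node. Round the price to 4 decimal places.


dt = T/N = 0.500000
u = exp(sigma*sqrt(dt)) = 1.245084; d = 1/u = 0.803159
p = (exp((r-q)*dt) - d) / (u - d) = 0.496908
Discount per step: exp(-r*dt) = 0.977751
Stock lattice S(k, i) with i counting down-moves:
  k=0: S(0,0) = 1.0500
  k=1: S(1,0) = 1.3073; S(1,1) = 0.8433
  k=2: S(2,0) = 1.6277; S(2,1) = 1.0500; S(2,2) = 0.6773
Terminal payoffs V(N, i) = max(K - S_T, 0):
  V(2,0) = 0.000000; V(2,1) = 0.000000; V(2,2) = 0.342683
Backward induction: V(k, i) = exp(-r*dt) * [p * V(k+1, i) + (1-p) * V(k+1, i+1)]; then take max(V_cont, immediate exercise) for American.
  V(1,0) = exp(-r*dt) * [p*0.000000 + (1-p)*0.000000] = 0.000000; exercise = 0.000000; V(1,0) = max -> 0.000000
  V(1,1) = exp(-r*dt) * [p*0.000000 + (1-p)*0.342683] = 0.168565; exercise = 0.176683; V(1,1) = max -> 0.176683
  V(0,0) = exp(-r*dt) * [p*0.000000 + (1-p)*0.176683] = 0.086910; exercise = 0.000000; V(0,0) = max -> 0.086910

Answer: Price = V(0,0) = 0.0869


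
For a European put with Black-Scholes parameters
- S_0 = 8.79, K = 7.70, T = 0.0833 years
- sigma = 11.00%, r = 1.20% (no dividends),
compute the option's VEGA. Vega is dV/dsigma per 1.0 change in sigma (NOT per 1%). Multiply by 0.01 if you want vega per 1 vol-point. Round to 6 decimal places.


d1 = 4.2175353857; d2 = 4.1857874724
phi(d1) = 0.0000547496; exp(-qT) = 1.0000000000; exp(-rT) = 0.9990008994
Vega = S * exp(-qT) * phi(d1) * sqrt(T) = 8.7900 * 1.0000000000 * 0.0000547496 * 0.2886173938 = 0.000139

Answer: Vega = 0.000139


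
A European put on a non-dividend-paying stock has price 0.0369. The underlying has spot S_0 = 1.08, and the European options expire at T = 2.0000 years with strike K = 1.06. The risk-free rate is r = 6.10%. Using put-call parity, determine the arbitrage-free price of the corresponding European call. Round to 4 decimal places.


Put-call parity: C - P = S_0 * exp(-qT) - K * exp(-rT).
S_0 * exp(-qT) = 1.0800 * 1.00000000 = 1.08000000
K * exp(-rT) = 1.0600 * 0.88514837 = 0.93825727
C = P + S*exp(-qT) - K*exp(-rT)
C = 0.0369 + 1.08000000 - 0.93825727 = 0.1786

Answer: Call price = 0.1786


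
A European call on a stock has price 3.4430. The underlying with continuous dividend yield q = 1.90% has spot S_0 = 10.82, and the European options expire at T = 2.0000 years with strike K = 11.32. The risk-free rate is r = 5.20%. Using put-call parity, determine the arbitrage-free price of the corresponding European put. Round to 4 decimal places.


Put-call parity: C - P = S_0 * exp(-qT) - K * exp(-rT).
S_0 * exp(-qT) = 10.8200 * 0.96271294 = 10.41655402
K * exp(-rT) = 11.3200 * 0.90122530 = 10.20187037
P = C - S*exp(-qT) + K*exp(-rT)
P = 3.4430 - 10.41655402 + 10.20187037 = 3.2283

Answer: Put price = 3.2283


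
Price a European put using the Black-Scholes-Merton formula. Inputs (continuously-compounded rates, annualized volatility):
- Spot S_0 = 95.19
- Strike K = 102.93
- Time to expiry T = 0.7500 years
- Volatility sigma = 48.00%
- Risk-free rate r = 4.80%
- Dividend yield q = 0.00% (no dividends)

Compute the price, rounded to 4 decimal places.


d1 = (ln(S/K) + (r - q + 0.5*sigma^2) * T) / (sigma * sqrt(T)) = 0.10639062
d2 = d1 - sigma * sqrt(T) = -0.30930158
exp(-rT) = 0.96464029; exp(-qT) = 1.00000000
P = K * exp(-rT) * N(-d2) - S_0 * exp(-qT) * N(-d1)
N(-d1) = 0.45763622; N(-d2) = 0.62145393
P = 102.9300 * 0.96464029 * 0.62145393 - 95.1900 * 1.00000000 * 0.45763622 = 18.1420

Answer: Price = 18.1420


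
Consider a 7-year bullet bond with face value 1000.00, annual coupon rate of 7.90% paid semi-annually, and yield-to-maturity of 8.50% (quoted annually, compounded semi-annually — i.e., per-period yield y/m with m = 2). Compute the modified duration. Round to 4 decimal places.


Answer: Modified duration = 5.2573

Derivation:
Coupon per period c = face * coupon_rate / m = 39.500000
Periods per year m = 2; per-period yield y/m = 0.042500
Number of cashflows N = 14
Cashflows (t years, CF_t, discount factor 1/(1+y/m)^(m*t), PV):
  t = 0.5000: CF_t = 39.500000, DF = 0.959233, PV = 37.889688
  t = 1.0000: CF_t = 39.500000, DF = 0.920127, PV = 36.345025
  t = 1.5000: CF_t = 39.500000, DF = 0.882616, PV = 34.863333
  t = 2.0000: CF_t = 39.500000, DF = 0.846634, PV = 33.442046
  t = 2.5000: CF_t = 39.500000, DF = 0.812119, PV = 32.078701
  t = 3.0000: CF_t = 39.500000, DF = 0.779011, PV = 30.770936
  t = 3.5000: CF_t = 39.500000, DF = 0.747253, PV = 29.516486
  t = 4.0000: CF_t = 39.500000, DF = 0.716789, PV = 28.313176
  t = 4.5000: CF_t = 39.500000, DF = 0.687568, PV = 27.158922
  t = 5.0000: CF_t = 39.500000, DF = 0.659537, PV = 26.051723
  t = 5.5000: CF_t = 39.500000, DF = 0.632650, PV = 24.989663
  t = 6.0000: CF_t = 39.500000, DF = 0.606858, PV = 23.970900
  t = 6.5000: CF_t = 39.500000, DF = 0.582118, PV = 22.993669
  t = 7.0000: CF_t = 1039.500000, DF = 0.558387, PV = 580.443033
Price P = sum_t PV_t = 968.827300
First compute Macaulay numerator sum_t t * PV_t:
  t * PV_t at t = 0.5000: 18.944844
  t * PV_t at t = 1.0000: 36.345025
  t * PV_t at t = 1.5000: 52.295000
  t * PV_t at t = 2.0000: 66.884092
  t * PV_t at t = 2.5000: 80.196753
  t * PV_t at t = 3.0000: 92.312809
  t * PV_t at t = 3.5000: 103.307700
  t * PV_t at t = 4.0000: 113.252703
  t * PV_t at t = 4.5000: 122.215148
  t * PV_t at t = 5.0000: 130.258617
  t * PV_t at t = 5.5000: 137.443145
  t * PV_t at t = 6.0000: 143.825397
  t * PV_t at t = 6.5000: 149.458846
  t * PV_t at t = 7.0000: 4063.101230
Macaulay duration D = 5309.841310 / 968.827300 = 5.480689
Modified duration = D / (1 + y/m) = 5.480689 / (1 + 0.042500) = 5.257256


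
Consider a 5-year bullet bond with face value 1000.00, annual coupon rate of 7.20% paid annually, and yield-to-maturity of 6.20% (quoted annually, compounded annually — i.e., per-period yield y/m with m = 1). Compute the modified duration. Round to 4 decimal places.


Answer: Modified duration = 4.1301

Derivation:
Coupon per period c = face * coupon_rate / m = 72.000000
Periods per year m = 1; per-period yield y/m = 0.062000
Number of cashflows N = 5
Cashflows (t years, CF_t, discount factor 1/(1+y/m)^(m*t), PV):
  t = 1.0000: CF_t = 72.000000, DF = 0.941620, PV = 67.796610
  t = 2.0000: CF_t = 72.000000, DF = 0.886647, PV = 63.838616
  t = 3.0000: CF_t = 72.000000, DF = 0.834885, PV = 60.111691
  t = 4.0000: CF_t = 72.000000, DF = 0.786144, PV = 56.602346
  t = 5.0000: CF_t = 1072.000000, DF = 0.740248, PV = 793.546173
Price P = sum_t PV_t = 1041.895436
First compute Macaulay numerator sum_t t * PV_t:
  t * PV_t at t = 1.0000: 67.796610
  t * PV_t at t = 2.0000: 127.677232
  t * PV_t at t = 3.0000: 180.335073
  t * PV_t at t = 4.0000: 226.409383
  t * PV_t at t = 5.0000: 3967.730866
Macaulay duration D = 4569.949164 / 1041.895436 = 4.386188
Modified duration = D / (1 + y/m) = 4.386188 / (1 + 0.062000) = 4.130120


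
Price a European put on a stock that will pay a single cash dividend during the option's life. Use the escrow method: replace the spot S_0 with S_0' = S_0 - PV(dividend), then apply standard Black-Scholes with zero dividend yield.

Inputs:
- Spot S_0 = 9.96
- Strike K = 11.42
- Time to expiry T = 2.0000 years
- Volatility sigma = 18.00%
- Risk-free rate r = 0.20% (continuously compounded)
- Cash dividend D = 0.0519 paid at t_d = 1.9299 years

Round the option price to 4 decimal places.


Answer: Price = 1.9643

Derivation:
PV(D) = D * exp(-r * t_d) = 0.0519 * 0.99614764 = 0.05170006
S_0' = S_0 - PV(D) = 9.9600 - 0.05170006 = 9.90829994
d1 = (ln(S_0'/K) + (r + sigma^2/2)*T) / (sigma*sqrt(T)) = -0.41481013
d2 = d1 - sigma*sqrt(T) = -0.66936857
exp(-rT) = 0.99600799
N(-d1) = 0.66085955; N(-d2) = 0.74836980
P = K * exp(-rT) * N(-d2) - S_0' * N(-d1) = 11.4200 * 0.99600799 * 0.74836980 - 9.90829994 * 0.66085955 = 1.9643


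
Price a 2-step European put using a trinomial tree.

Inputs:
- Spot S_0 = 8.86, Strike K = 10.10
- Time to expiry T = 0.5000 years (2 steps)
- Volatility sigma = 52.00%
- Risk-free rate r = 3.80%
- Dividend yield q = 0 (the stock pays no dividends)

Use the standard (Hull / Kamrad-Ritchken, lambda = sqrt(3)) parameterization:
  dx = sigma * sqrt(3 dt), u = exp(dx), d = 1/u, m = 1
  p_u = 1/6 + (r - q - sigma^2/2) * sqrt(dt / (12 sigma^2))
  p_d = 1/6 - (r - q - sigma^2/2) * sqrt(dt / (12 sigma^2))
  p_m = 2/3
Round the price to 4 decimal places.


Answer: Price = V(0,0) = 1.9737

Derivation:
dt = T/N = 0.250000; dx = sigma*sqrt(3*dt) = 0.450333
u = exp(dx) = 1.568835; d = 1/u = 0.637416
p_u = 0.139687, p_m = 0.666667, p_d = 0.193647
Discount per step: exp(-r*dt) = 0.990545
Stock lattice S(k, j) with j the centered position index:
  k=0: S(0,+0) = 8.8600
  k=1: S(1,-1) = 5.6475; S(1,+0) = 8.8600; S(1,+1) = 13.8999
  k=2: S(2,-2) = 3.5998; S(2,-1) = 5.6475; S(2,+0) = 8.8600; S(2,+1) = 13.8999; S(2,+2) = 21.8066
Terminal payoffs V(N, j) = max(K - S_T, 0):
  V(2,-2) = 6.500193; V(2,-1) = 4.452497; V(2,+0) = 1.240000; V(2,+1) = 0.000000; V(2,+2) = 0.000000
Backward induction: V(k, j) = exp(-r*dt) * [p_u * V(k+1, j+1) + p_m * V(k+1, j) + p_d * V(k+1, j-1)]
  V(1,-1) = exp(-r*dt) * [p_u*1.240000 + p_m*4.452497 + p_d*6.500193] = 4.358679
  V(1,+0) = exp(-r*dt) * [p_u*0.000000 + p_m*1.240000 + p_d*4.452497] = 1.672910
  V(1,+1) = exp(-r*dt) * [p_u*0.000000 + p_m*0.000000 + p_d*1.240000] = 0.237852
  V(0,+0) = exp(-r*dt) * [p_u*0.237852 + p_m*1.672910 + p_d*4.358679] = 1.973702


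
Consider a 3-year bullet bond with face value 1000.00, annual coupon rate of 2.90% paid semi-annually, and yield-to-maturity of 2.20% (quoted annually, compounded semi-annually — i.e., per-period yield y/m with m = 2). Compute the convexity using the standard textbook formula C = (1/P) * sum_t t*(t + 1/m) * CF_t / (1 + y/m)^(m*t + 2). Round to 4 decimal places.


Answer: Convexity = 9.7992

Derivation:
Coupon per period c = face * coupon_rate / m = 14.500000
Periods per year m = 2; per-period yield y/m = 0.011000
Number of cashflows N = 6
Cashflows (t years, CF_t, discount factor 1/(1+y/m)^(m*t), PV):
  t = 0.5000: CF_t = 14.500000, DF = 0.989120, PV = 14.342235
  t = 1.0000: CF_t = 14.500000, DF = 0.978358, PV = 14.186187
  t = 1.5000: CF_t = 14.500000, DF = 0.967713, PV = 14.031837
  t = 2.0000: CF_t = 14.500000, DF = 0.957184, PV = 13.879166
  t = 2.5000: CF_t = 14.500000, DF = 0.946769, PV = 13.728157
  t = 3.0000: CF_t = 1014.500000, DF = 0.936468, PV = 950.047059
Price P = sum_t PV_t = 1020.214642
Convexity numerator sum_t t*(t + 1/m) * CF_t / (1+y/m)^(m*t + 2):
  t = 0.5000: term = 7.015919
  t = 1.0000: term = 20.818749
  t = 1.5000: term = 41.184470
  t = 2.0000: term = 67.893950
  t = 2.5000: term = 100.732863
  t = 3.0000: term = 9759.601963
Convexity = (1/P) * sum = 9997.247913 / 1020.214642 = 9.799161


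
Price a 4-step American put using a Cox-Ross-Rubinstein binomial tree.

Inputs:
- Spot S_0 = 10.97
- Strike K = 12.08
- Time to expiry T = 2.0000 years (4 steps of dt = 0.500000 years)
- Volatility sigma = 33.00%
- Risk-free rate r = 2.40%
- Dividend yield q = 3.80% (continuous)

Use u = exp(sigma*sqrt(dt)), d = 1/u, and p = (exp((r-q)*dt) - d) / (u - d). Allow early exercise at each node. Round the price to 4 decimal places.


dt = T/N = 0.500000
u = exp(sigma*sqrt(dt)) = 1.262817; d = 1/u = 0.791880
p = (exp((r-q)*dt) - d) / (u - d) = 0.427115
Discount per step: exp(-r*dt) = 0.988072
Stock lattice S(k, i) with i counting down-moves:
  k=0: S(0,0) = 10.9700
  k=1: S(1,0) = 13.8531; S(1,1) = 8.6869
  k=2: S(2,0) = 17.4939; S(2,1) = 10.9700; S(2,2) = 6.8790
  k=3: S(3,0) = 22.0917; S(3,1) = 13.8531; S(3,2) = 8.6869; S(3,3) = 5.4473
  k=4: S(4,0) = 27.8977; S(4,1) = 17.4939; S(4,2) = 10.9700; S(4,3) = 6.8790; S(4,4) = 4.3136
Terminal payoffs V(N, i) = max(K - S_T, 0):
  V(4,0) = 0.000000; V(4,1) = 0.000000; V(4,2) = 1.110000; V(4,3) = 5.200997; V(4,4) = 7.766355
Backward induction: V(k, i) = exp(-r*dt) * [p * V(k+1, i) + (1-p) * V(k+1, i+1)]; then take max(V_cont, immediate exercise) for American.
  V(3,0) = exp(-r*dt) * [p*0.000000 + (1-p)*0.000000] = 0.000000; exercise = 0.000000; V(3,0) = max -> 0.000000
  V(3,1) = exp(-r*dt) * [p*0.000000 + (1-p)*1.110000] = 0.628317; exercise = 0.000000; V(3,1) = max -> 0.628317
  V(3,2) = exp(-r*dt) * [p*1.110000 + (1-p)*5.200997] = 3.412475; exercise = 3.393075; V(3,2) = max -> 3.412475
  V(3,3) = exp(-r*dt) * [p*5.200997 + (1-p)*7.766355] = 6.591083; exercise = 6.632654; V(3,3) = max -> 6.632654
  V(2,0) = exp(-r*dt) * [p*0.000000 + (1-p)*0.628317] = 0.355660; exercise = 0.000000; V(2,0) = max -> 0.355660
  V(2,1) = exp(-r*dt) * [p*0.628317 + (1-p)*3.412475] = 2.196799; exercise = 1.110000; V(2,1) = max -> 2.196799
  V(2,2) = exp(-r*dt) * [p*3.412475 + (1-p)*6.632654] = 5.194557; exercise = 5.200997; V(2,2) = max -> 5.200997
  V(1,0) = exp(-r*dt) * [p*0.355660 + (1-p)*2.196799] = 1.393597; exercise = 0.000000; V(1,0) = max -> 1.393597
  V(1,1) = exp(-r*dt) * [p*2.196799 + (1-p)*5.200997] = 3.871126; exercise = 3.393075; V(1,1) = max -> 3.871126
  V(0,0) = exp(-r*dt) * [p*1.393597 + (1-p)*3.871126] = 2.779383; exercise = 1.110000; V(0,0) = max -> 2.779383

Answer: Price = V(0,0) = 2.7794


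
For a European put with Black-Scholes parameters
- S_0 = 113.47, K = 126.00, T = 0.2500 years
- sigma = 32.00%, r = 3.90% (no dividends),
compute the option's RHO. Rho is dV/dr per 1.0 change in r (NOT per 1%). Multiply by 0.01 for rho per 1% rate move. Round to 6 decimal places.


d1 = -0.5137088884; d2 = -0.6737088884
phi(d1) = 0.3496275114; exp(-qT) = 1.0000000000; exp(-rT) = 0.9902973771
N(-d2) = 0.7497517951
Rho = -K*T*exp(-rT)*N(-d2) = -126.0000 * 0.2500 * 0.9902973771 * 0.7497517951 = -23.388033

Answer: Rho = -23.388033


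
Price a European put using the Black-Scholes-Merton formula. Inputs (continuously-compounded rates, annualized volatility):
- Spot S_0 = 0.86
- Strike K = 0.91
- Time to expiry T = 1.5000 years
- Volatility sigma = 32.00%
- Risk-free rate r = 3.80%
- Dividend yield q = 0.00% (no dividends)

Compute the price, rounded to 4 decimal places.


d1 = (ln(S/K) + (r - q + 0.5*sigma^2) * T) / (sigma * sqrt(T)) = 0.19720380
d2 = d1 - sigma * sqrt(T) = -0.19471456
exp(-rT) = 0.94459407; exp(-qT) = 1.00000000
P = K * exp(-rT) * N(-d2) - S_0 * exp(-qT) * N(-d1)
N(-d1) = 0.42183403; N(-d2) = 0.57719179
P = 0.9100 * 0.94459407 * 0.57719179 - 0.8600 * 1.00000000 * 0.42183403 = 0.1334

Answer: Price = 0.1334


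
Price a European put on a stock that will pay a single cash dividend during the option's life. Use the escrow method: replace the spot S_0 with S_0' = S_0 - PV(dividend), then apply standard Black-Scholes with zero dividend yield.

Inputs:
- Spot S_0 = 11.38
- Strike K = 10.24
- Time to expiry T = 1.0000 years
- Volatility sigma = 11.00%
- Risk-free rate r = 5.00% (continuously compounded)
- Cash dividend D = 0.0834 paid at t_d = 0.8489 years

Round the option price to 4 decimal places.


PV(D) = D * exp(-r * t_d) = 0.0834 * 0.95844318 = 0.07993416
S_0' = S_0 - PV(D) = 11.3800 - 0.07993416 = 11.30006584
d1 = (ln(S_0'/K) + (r + sigma^2/2)*T) / (sigma*sqrt(T)) = 1.40506302
d2 = d1 - sigma*sqrt(T) = 1.29506302
exp(-rT) = 0.95122942
N(-d1) = 0.08000127; N(-d2) = 0.09764924
P = K * exp(-rT) * N(-d2) - S_0' * N(-d1) = 10.2400 * 0.95122942 * 0.09764924 - 11.30006584 * 0.08000127 = 0.0471

Answer: Price = 0.0471


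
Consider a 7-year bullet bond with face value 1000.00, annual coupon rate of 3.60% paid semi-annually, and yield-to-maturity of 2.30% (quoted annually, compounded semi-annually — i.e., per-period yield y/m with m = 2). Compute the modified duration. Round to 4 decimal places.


Answer: Modified duration = 6.2143

Derivation:
Coupon per period c = face * coupon_rate / m = 18.000000
Periods per year m = 2; per-period yield y/m = 0.011500
Number of cashflows N = 14
Cashflows (t years, CF_t, discount factor 1/(1+y/m)^(m*t), PV):
  t = 0.5000: CF_t = 18.000000, DF = 0.988631, PV = 17.795353
  t = 1.0000: CF_t = 18.000000, DF = 0.977391, PV = 17.593034
  t = 1.5000: CF_t = 18.000000, DF = 0.966279, PV = 17.393014
  t = 2.0000: CF_t = 18.000000, DF = 0.955293, PV = 17.195268
  t = 2.5000: CF_t = 18.000000, DF = 0.944432, PV = 16.999771
  t = 3.0000: CF_t = 18.000000, DF = 0.933694, PV = 16.806496
  t = 3.5000: CF_t = 18.000000, DF = 0.923079, PV = 16.615419
  t = 4.0000: CF_t = 18.000000, DF = 0.912584, PV = 16.426514
  t = 4.5000: CF_t = 18.000000, DF = 0.902209, PV = 16.239757
  t = 5.0000: CF_t = 18.000000, DF = 0.891951, PV = 16.055123
  t = 5.5000: CF_t = 18.000000, DF = 0.881810, PV = 15.872588
  t = 6.0000: CF_t = 18.000000, DF = 0.871785, PV = 15.692129
  t = 6.5000: CF_t = 18.000000, DF = 0.861873, PV = 15.513721
  t = 7.0000: CF_t = 1018.000000, DF = 0.852075, PV = 867.411865
Price P = sum_t PV_t = 1083.610052
First compute Macaulay numerator sum_t t * PV_t:
  t * PV_t at t = 0.5000: 8.897677
  t * PV_t at t = 1.0000: 17.593034
  t * PV_t at t = 1.5000: 26.089521
  t * PV_t at t = 2.0000: 34.390537
  t * PV_t at t = 2.5000: 42.499427
  t * PV_t at t = 3.0000: 50.419489
  t * PV_t at t = 3.5000: 58.153966
  t * PV_t at t = 4.0000: 65.706056
  t * PV_t at t = 4.5000: 73.078906
  t * PV_t at t = 5.0000: 80.275614
  t * PV_t at t = 5.5000: 87.299235
  t * PV_t at t = 6.0000: 94.152772
  t * PV_t at t = 6.5000: 100.839186
  t * PV_t at t = 7.0000: 6071.883056
Macaulay duration D = 6811.278475 / 1083.610052 = 6.285728
Modified duration = D / (1 + y/m) = 6.285728 / (1 + 0.011500) = 6.214264


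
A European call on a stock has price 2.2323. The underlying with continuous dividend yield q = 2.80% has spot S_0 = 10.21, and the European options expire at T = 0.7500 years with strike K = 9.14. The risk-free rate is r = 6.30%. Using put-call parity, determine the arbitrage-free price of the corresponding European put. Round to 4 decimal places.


Answer: Put price = 0.9527

Derivation:
Put-call parity: C - P = S_0 * exp(-qT) - K * exp(-rT).
S_0 * exp(-qT) = 10.2100 * 0.97921896 = 9.99782563
K * exp(-rT) = 9.1400 * 0.95384891 = 8.71817900
P = C - S*exp(-qT) + K*exp(-rT)
P = 2.2323 - 9.99782563 + 8.71817900 = 0.9527


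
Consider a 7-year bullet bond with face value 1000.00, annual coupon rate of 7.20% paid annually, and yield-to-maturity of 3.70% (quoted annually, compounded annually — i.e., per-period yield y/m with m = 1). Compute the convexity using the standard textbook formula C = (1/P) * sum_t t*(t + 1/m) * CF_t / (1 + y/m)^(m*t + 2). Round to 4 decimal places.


Coupon per period c = face * coupon_rate / m = 72.000000
Periods per year m = 1; per-period yield y/m = 0.037000
Number of cashflows N = 7
Cashflows (t years, CF_t, discount factor 1/(1+y/m)^(m*t), PV):
  t = 1.0000: CF_t = 72.000000, DF = 0.964320, PV = 69.431051
  t = 2.0000: CF_t = 72.000000, DF = 0.929913, PV = 66.953762
  t = 3.0000: CF_t = 72.000000, DF = 0.896734, PV = 64.564862
  t = 4.0000: CF_t = 72.000000, DF = 0.864739, PV = 62.261198
  t = 5.0000: CF_t = 72.000000, DF = 0.833885, PV = 60.039728
  t = 6.0000: CF_t = 72.000000, DF = 0.804132, PV = 57.897520
  t = 7.0000: CF_t = 1072.000000, DF = 0.775441, PV = 831.272648
Price P = sum_t PV_t = 1212.420768
Convexity numerator sum_t t*(t + 1/m) * CF_t / (1+y/m)^(m*t + 2):
  t = 1.0000: term = 129.129724
  t = 2.0000: term = 373.567186
  t = 3.0000: term = 720.476733
  t = 4.0000: term = 1157.950391
  t = 5.0000: term = 1674.952350
  t = 6.0000: term = 2261.266432
  t = 7.0000: term = 43288.646287
Convexity = (1/P) * sum = 49605.989103 / 1212.420768 = 40.914830

Answer: Convexity = 40.9148


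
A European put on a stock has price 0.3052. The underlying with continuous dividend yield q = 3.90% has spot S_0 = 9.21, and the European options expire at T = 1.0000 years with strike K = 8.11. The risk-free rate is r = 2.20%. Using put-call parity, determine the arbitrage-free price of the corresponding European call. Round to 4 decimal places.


Answer: Call price = 1.2294

Derivation:
Put-call parity: C - P = S_0 * exp(-qT) - K * exp(-rT).
S_0 * exp(-qT) = 9.2100 * 0.96175071 = 8.85772403
K * exp(-rT) = 8.1100 * 0.97824024 = 7.93352831
C = P + S*exp(-qT) - K*exp(-rT)
C = 0.3052 + 8.85772403 - 7.93352831 = 1.2294


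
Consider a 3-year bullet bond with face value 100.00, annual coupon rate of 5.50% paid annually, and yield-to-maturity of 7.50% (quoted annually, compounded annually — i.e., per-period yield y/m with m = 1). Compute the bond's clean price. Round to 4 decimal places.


Coupon per period c = face * coupon_rate / m = 5.500000
Periods per year m = 1; per-period yield y/m = 0.075000
Number of cashflows N = 3
Cashflows (t years, CF_t, discount factor 1/(1+y/m)^(m*t), PV):
  t = 1.0000: CF_t = 5.500000, DF = 0.930233, PV = 5.116279
  t = 2.0000: CF_t = 5.500000, DF = 0.865333, PV = 4.759329
  t = 3.0000: CF_t = 105.500000, DF = 0.804961, PV = 84.923340
Price P = sum_t PV_t = 94.798949

Answer: Price = 94.7989


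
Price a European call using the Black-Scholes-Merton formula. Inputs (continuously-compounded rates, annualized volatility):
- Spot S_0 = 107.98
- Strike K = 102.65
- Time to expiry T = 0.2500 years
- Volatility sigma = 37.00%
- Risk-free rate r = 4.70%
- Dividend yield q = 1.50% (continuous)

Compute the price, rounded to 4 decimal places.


Answer: Price = 11.1473

Derivation:
d1 = (ln(S/K) + (r - q + 0.5*sigma^2) * T) / (sigma * sqrt(T)) = 0.40936963
d2 = d1 - sigma * sqrt(T) = 0.22436963
exp(-rT) = 0.98831876; exp(-qT) = 0.99625702
C = S_0 * exp(-qT) * N(d1) - K * exp(-rT) * N(d2)
N(d1) = 0.65886579; N(d2) = 0.58876515
C = 107.9800 * 0.99625702 * 0.65886579 - 102.6500 * 0.98831876 * 0.58876515 = 11.1473


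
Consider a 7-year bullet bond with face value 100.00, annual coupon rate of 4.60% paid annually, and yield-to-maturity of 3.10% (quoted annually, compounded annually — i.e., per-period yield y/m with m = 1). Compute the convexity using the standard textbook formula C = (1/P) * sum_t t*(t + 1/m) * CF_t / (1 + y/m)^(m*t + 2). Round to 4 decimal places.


Answer: Convexity = 44.5513

Derivation:
Coupon per period c = face * coupon_rate / m = 4.600000
Periods per year m = 1; per-period yield y/m = 0.031000
Number of cashflows N = 7
Cashflows (t years, CF_t, discount factor 1/(1+y/m)^(m*t), PV):
  t = 1.0000: CF_t = 4.600000, DF = 0.969932, PV = 4.461688
  t = 2.0000: CF_t = 4.600000, DF = 0.940768, PV = 4.327534
  t = 3.0000: CF_t = 4.600000, DF = 0.912481, PV = 4.197414
  t = 4.0000: CF_t = 4.600000, DF = 0.885045, PV = 4.071207
  t = 5.0000: CF_t = 4.600000, DF = 0.858434, PV = 3.948794
  t = 6.0000: CF_t = 4.600000, DF = 0.832622, PV = 3.830062
  t = 7.0000: CF_t = 104.600000, DF = 0.807587, PV = 84.473605
Price P = sum_t PV_t = 109.310304
Convexity numerator sum_t t*(t + 1/m) * CF_t / (1+y/m)^(m*t + 2):
  t = 1.0000: term = 8.394829
  t = 2.0000: term = 24.427241
  t = 3.0000: term = 47.385531
  t = 4.0000: term = 76.601246
  t = 5.0000: term = 111.447012
  t = 6.0000: term = 151.334449
  t = 7.0000: term = 4450.324959
Convexity = (1/P) * sum = 4869.915267 / 109.310304 = 44.551292


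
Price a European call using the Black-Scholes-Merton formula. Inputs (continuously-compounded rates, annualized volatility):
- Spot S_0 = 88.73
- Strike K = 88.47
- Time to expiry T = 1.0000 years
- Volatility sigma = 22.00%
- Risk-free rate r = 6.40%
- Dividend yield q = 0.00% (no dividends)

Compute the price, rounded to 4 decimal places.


Answer: Price = 10.7365

Derivation:
d1 = (ln(S/K) + (r - q + 0.5*sigma^2) * T) / (sigma * sqrt(T)) = 0.41424791
d2 = d1 - sigma * sqrt(T) = 0.19424791
exp(-rT) = 0.93800500; exp(-qT) = 1.00000000
C = S_0 * exp(-qT) * N(d1) - K * exp(-rT) * N(d2)
N(d1) = 0.66065372; N(d2) = 0.57700911
C = 88.7300 * 1.00000000 * 0.66065372 - 88.4700 * 0.93800500 * 0.57700911 = 10.7365


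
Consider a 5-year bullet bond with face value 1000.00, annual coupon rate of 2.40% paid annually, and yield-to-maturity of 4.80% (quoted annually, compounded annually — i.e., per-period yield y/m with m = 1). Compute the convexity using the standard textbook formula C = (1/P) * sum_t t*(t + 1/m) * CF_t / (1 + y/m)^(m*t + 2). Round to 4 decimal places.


Coupon per period c = face * coupon_rate / m = 24.000000
Periods per year m = 1; per-period yield y/m = 0.048000
Number of cashflows N = 5
Cashflows (t years, CF_t, discount factor 1/(1+y/m)^(m*t), PV):
  t = 1.0000: CF_t = 24.000000, DF = 0.954198, PV = 22.900763
  t = 2.0000: CF_t = 24.000000, DF = 0.910495, PV = 21.851873
  t = 3.0000: CF_t = 24.000000, DF = 0.868793, PV = 20.851024
  t = 4.0000: CF_t = 24.000000, DF = 0.829001, PV = 19.896016
  t = 5.0000: CF_t = 1024.000000, DF = 0.791031, PV = 810.015899
Price P = sum_t PV_t = 895.515576
Convexity numerator sum_t t*(t + 1/m) * CF_t / (1+y/m)^(m*t + 2):
  t = 1.0000: term = 41.702049
  t = 2.0000: term = 119.376093
  t = 3.0000: term = 227.816972
  t = 4.0000: term = 362.304344
  t = 5.0000: term = 22125.456136
Convexity = (1/P) * sum = 22876.655593 / 895.515576 = 25.545793

Answer: Convexity = 25.5458


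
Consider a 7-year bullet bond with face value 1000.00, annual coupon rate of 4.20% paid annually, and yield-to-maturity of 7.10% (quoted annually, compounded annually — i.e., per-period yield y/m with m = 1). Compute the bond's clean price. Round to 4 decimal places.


Coupon per period c = face * coupon_rate / m = 42.000000
Periods per year m = 1; per-period yield y/m = 0.071000
Number of cashflows N = 7
Cashflows (t years, CF_t, discount factor 1/(1+y/m)^(m*t), PV):
  t = 1.0000: CF_t = 42.000000, DF = 0.933707, PV = 39.215686
  t = 2.0000: CF_t = 42.000000, DF = 0.871808, PV = 36.615954
  t = 3.0000: CF_t = 42.000000, DF = 0.814013, PV = 34.188565
  t = 4.0000: CF_t = 42.000000, DF = 0.760050, PV = 31.922097
  t = 5.0000: CF_t = 42.000000, DF = 0.709664, PV = 29.805879
  t = 6.0000: CF_t = 42.000000, DF = 0.662618, PV = 27.829953
  t = 7.0000: CF_t = 1042.000000, DF = 0.618691, PV = 644.675882
Price P = sum_t PV_t = 844.254016

Answer: Price = 844.2540


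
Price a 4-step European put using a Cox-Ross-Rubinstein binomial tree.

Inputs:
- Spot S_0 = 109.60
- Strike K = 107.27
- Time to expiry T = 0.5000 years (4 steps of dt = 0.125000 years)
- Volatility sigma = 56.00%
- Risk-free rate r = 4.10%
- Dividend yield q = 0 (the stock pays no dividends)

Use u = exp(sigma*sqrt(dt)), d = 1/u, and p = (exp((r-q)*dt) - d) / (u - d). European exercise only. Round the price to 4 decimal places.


dt = T/N = 0.125000
u = exp(sigma*sqrt(dt)) = 1.218950; d = 1/u = 0.820378
p = (exp((r-q)*dt) - d) / (u - d) = 0.463555
Discount per step: exp(-r*dt) = 0.994888
Stock lattice S(k, i) with i counting down-moves:
  k=0: S(0,0) = 109.6000
  k=1: S(1,0) = 133.5969; S(1,1) = 89.9134
  k=2: S(2,0) = 162.8480; S(2,1) = 109.6000; S(2,2) = 73.7630
  k=3: S(3,0) = 198.5036; S(3,1) = 133.5969; S(3,2) = 89.9134; S(3,3) = 60.5136
  k=4: S(4,0) = 241.9659; S(4,1) = 162.8480; S(4,2) = 109.6000; S(4,3) = 73.7630; S(4,4) = 49.6440
Terminal payoffs V(N, i) = max(K - S_T, 0):
  V(4,0) = 0.000000; V(4,1) = 0.000000; V(4,2) = 0.000000; V(4,3) = 33.506976; V(4,4) = 57.625988
Backward induction: V(k, i) = exp(-r*dt) * [p * V(k+1, i) + (1-p) * V(k+1, i+1)].
  V(3,0) = exp(-r*dt) * [p*0.000000 + (1-p)*0.000000] = 0.000000
  V(3,1) = exp(-r*dt) * [p*0.000000 + (1-p)*0.000000] = 0.000000
  V(3,2) = exp(-r*dt) * [p*0.000000 + (1-p)*33.506976] = 17.882765
  V(3,3) = exp(-r*dt) * [p*33.506976 + (1-p)*57.625988] = 46.208075
  V(2,0) = exp(-r*dt) * [p*0.000000 + (1-p)*0.000000] = 0.000000
  V(2,1) = exp(-r*dt) * [p*0.000000 + (1-p)*17.882765] = 9.544081
  V(2,2) = exp(-r*dt) * [p*17.882765 + (1-p)*46.208075] = 32.908646
  V(1,0) = exp(-r*dt) * [p*0.000000 + (1-p)*9.544081] = 5.093702
  V(1,1) = exp(-r*dt) * [p*9.544081 + (1-p)*32.908646] = 21.965026
  V(0,0) = exp(-r*dt) * [p*5.093702 + (1-p)*21.965026] = 14.071936

Answer: Price = V(0,0) = 14.0719


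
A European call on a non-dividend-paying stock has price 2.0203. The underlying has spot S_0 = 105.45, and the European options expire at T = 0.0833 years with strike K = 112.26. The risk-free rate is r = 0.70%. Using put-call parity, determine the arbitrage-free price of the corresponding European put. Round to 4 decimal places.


Put-call parity: C - P = S_0 * exp(-qT) - K * exp(-rT).
S_0 * exp(-qT) = 105.4500 * 1.00000000 = 105.45000000
K * exp(-rT) = 112.2600 * 0.99941707 = 112.19456027
P = C - S*exp(-qT) + K*exp(-rT)
P = 2.0203 - 105.45000000 + 112.19456027 = 8.7649

Answer: Put price = 8.7649


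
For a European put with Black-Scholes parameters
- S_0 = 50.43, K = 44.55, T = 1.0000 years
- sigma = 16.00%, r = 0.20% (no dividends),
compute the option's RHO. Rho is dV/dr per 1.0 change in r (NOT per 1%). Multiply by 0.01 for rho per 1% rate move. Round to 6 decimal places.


Answer: Rho = -10.656331

Derivation:
d1 = 0.8673380136; d2 = 0.7073380136
phi(d1) = 0.2738770083; exp(-qT) = 1.0000000000; exp(-rT) = 0.9980019987
N(-d2) = 0.2396782239
Rho = -K*T*exp(-rT)*N(-d2) = -44.5500 * 1.0000 * 0.9980019987 * 0.2396782239 = -10.656331


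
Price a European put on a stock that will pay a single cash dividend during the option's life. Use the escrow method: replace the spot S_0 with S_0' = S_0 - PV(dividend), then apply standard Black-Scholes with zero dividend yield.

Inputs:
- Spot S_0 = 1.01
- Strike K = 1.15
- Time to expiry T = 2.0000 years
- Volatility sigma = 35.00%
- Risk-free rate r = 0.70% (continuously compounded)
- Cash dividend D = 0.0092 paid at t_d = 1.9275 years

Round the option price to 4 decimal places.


Answer: Price = 0.2817

Derivation:
PV(D) = D * exp(-r * t_d) = 0.0092 * 0.98659812 = 0.00907670
S_0' = S_0 - PV(D) = 1.0100 - 0.00907670 = 1.00092330
d1 = (ln(S_0'/K) + (r + sigma^2/2)*T) / (sigma*sqrt(T)) = -0.00472564
d2 = d1 - sigma*sqrt(T) = -0.49970038
exp(-rT) = 0.98609754
N(-d1) = 0.50188525; N(-d2) = 0.69135697
P = K * exp(-rT) * N(-d2) - S_0' * N(-d1) = 1.1500 * 0.98609754 * 0.69135697 - 1.00092330 * 0.50188525 = 0.2817


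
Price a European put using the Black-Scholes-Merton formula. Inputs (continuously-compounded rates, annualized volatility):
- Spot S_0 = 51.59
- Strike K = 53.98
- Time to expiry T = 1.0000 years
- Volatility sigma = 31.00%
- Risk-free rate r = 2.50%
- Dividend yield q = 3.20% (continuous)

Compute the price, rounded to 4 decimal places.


d1 = (ln(S/K) + (r - q + 0.5*sigma^2) * T) / (sigma * sqrt(T)) = -0.01366372
d2 = d1 - sigma * sqrt(T) = -0.32366372
exp(-rT) = 0.97530991; exp(-qT) = 0.96850658
P = K * exp(-rT) * N(-d2) - S_0 * exp(-qT) * N(-d1)
N(-d1) = 0.50545086; N(-d2) = 0.62690368
P = 53.9800 * 0.97530991 * 0.62690368 - 51.5900 * 0.96850658 * 0.50545086 = 7.7498

Answer: Price = 7.7498


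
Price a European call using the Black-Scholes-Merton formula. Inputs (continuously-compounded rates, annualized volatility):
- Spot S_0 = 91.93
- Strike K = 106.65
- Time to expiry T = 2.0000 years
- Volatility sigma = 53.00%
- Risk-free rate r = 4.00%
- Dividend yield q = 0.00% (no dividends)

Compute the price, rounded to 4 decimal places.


d1 = (ln(S/K) + (r - q + 0.5*sigma^2) * T) / (sigma * sqrt(T)) = 0.28334299
d2 = d1 - sigma * sqrt(T) = -0.46619020
exp(-rT) = 0.92311635; exp(-qT) = 1.00000000
C = S_0 * exp(-qT) * N(d1) - K * exp(-rT) * N(d2)
N(d1) = 0.61154304; N(d2) = 0.32053968
C = 91.9300 * 1.00000000 * 0.61154304 - 106.6500 * 0.92311635 * 0.32053968 = 24.6619

Answer: Price = 24.6619


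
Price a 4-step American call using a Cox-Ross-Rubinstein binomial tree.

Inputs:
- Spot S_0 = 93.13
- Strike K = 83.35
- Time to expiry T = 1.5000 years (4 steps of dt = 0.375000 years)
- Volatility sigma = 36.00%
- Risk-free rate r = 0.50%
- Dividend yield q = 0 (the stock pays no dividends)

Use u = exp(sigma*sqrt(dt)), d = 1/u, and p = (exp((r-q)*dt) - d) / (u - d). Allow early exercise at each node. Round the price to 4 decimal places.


dt = T/N = 0.375000
u = exp(sigma*sqrt(dt)) = 1.246643; d = 1/u = 0.802154
p = (exp((r-q)*dt) - d) / (u - d) = 0.449331
Discount per step: exp(-r*dt) = 0.998127
Stock lattice S(k, i) with i counting down-moves:
  k=0: S(0,0) = 93.1300
  k=1: S(1,0) = 116.0998; S(1,1) = 74.7046
  k=2: S(2,0) = 144.7350; S(2,1) = 93.1300; S(2,2) = 59.9247
  k=3: S(3,0) = 180.4328; S(3,1) = 116.0998; S(3,2) = 74.7046; S(3,3) = 48.0688
  k=4: S(4,0) = 224.9353; S(4,1) = 144.7350; S(4,2) = 93.1300; S(4,3) = 59.9247; S(4,4) = 38.5586
Terminal payoffs V(N, i) = max(S_T - K, 0):
  V(4,0) = 141.585270; V(4,1) = 61.385005; V(4,2) = 9.780000; V(4,3) = 0.000000; V(4,4) = 0.000000
Backward induction: V(k, i) = exp(-r*dt) * [p * V(k+1, i) + (1-p) * V(k+1, i+1)]; then take max(V_cont, immediate exercise) for American.
  V(3,0) = exp(-r*dt) * [p*141.585270 + (1-p)*61.385005] = 97.238969; exercise = 97.082834; V(3,0) = max -> 97.238969
  V(3,1) = exp(-r*dt) * [p*61.385005 + (1-p)*9.780000] = 32.905967; exercise = 32.749832; V(3,1) = max -> 32.905967
  V(3,2) = exp(-r*dt) * [p*9.780000 + (1-p)*0.000000] = 4.386224; exercise = 0.000000; V(3,2) = max -> 4.386224
  V(3,3) = exp(-r*dt) * [p*0.000000 + (1-p)*0.000000] = 0.000000; exercise = 0.000000; V(3,3) = max -> 0.000000
  V(2,0) = exp(-r*dt) * [p*97.238969 + (1-p)*32.905967] = 61.696982; exercise = 61.385005; V(2,0) = max -> 61.696982
  V(2,1) = exp(-r*dt) * [p*32.905967 + (1-p)*4.386224] = 17.168804; exercise = 9.780000; V(2,1) = max -> 17.168804
  V(2,2) = exp(-r*dt) * [p*4.386224 + (1-p)*0.000000] = 1.967174; exercise = 0.000000; V(2,2) = max -> 1.967174
  V(1,0) = exp(-r*dt) * [p*61.696982 + (1-p)*17.168804] = 37.107050; exercise = 32.749832; V(1,0) = max -> 37.107050
  V(1,1) = exp(-r*dt) * [p*17.168804 + (1-p)*1.967174] = 8.781256; exercise = 0.000000; V(1,1) = max -> 8.781256
  V(0,0) = exp(-r*dt) * [p*37.107050 + (1-p)*8.781256] = 21.468619; exercise = 9.780000; V(0,0) = max -> 21.468619

Answer: Price = V(0,0) = 21.4686


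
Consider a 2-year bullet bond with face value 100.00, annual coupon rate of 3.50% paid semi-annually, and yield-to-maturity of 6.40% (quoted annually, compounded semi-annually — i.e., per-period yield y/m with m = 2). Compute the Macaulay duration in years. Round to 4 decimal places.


Coupon per period c = face * coupon_rate / m = 1.750000
Periods per year m = 2; per-period yield y/m = 0.032000
Number of cashflows N = 4
Cashflows (t years, CF_t, discount factor 1/(1+y/m)^(m*t), PV):
  t = 0.5000: CF_t = 1.750000, DF = 0.968992, PV = 1.695736
  t = 1.0000: CF_t = 1.750000, DF = 0.938946, PV = 1.643155
  t = 1.5000: CF_t = 1.750000, DF = 0.909831, PV = 1.592205
  t = 2.0000: CF_t = 101.750000, DF = 0.881620, PV = 89.704789
Price P = sum_t PV_t = 94.635886
Macaulay numerator sum_t t * PV_t:
  t * PV_t at t = 0.5000: 0.847868
  t * PV_t at t = 1.0000: 1.643155
  t * PV_t at t = 1.5000: 2.388307
  t * PV_t at t = 2.0000: 179.409578
Macaulay duration D = (sum_t t * PV_t) / P = 184.288909 / 94.635886 = 1.947347

Answer: Macaulay duration = 1.9473 years


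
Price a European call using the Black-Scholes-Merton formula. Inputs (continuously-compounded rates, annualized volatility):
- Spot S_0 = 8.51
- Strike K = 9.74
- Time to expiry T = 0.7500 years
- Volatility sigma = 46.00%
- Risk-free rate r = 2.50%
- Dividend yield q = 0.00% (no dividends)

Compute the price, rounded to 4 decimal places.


Answer: Price = 0.9613

Derivation:
d1 = (ln(S/K) + (r - q + 0.5*sigma^2) * T) / (sigma * sqrt(T)) = -0.09262499
d2 = d1 - sigma * sqrt(T) = -0.49099668
exp(-rT) = 0.98142469; exp(-qT) = 1.00000000
C = S_0 * exp(-qT) * N(d1) - K * exp(-rT) * N(d2)
N(d1) = 0.46310074; N(d2) = 0.31171440
C = 8.5100 * 1.00000000 * 0.46310074 - 9.7400 * 0.98142469 * 0.31171440 = 0.9613


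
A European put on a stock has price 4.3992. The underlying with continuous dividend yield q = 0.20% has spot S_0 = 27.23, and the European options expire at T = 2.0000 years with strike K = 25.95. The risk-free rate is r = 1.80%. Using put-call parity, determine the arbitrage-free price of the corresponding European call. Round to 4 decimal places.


Put-call parity: C - P = S_0 * exp(-qT) - K * exp(-rT).
S_0 * exp(-qT) = 27.2300 * 0.99600799 = 27.12129755
K * exp(-rT) = 25.9500 * 0.96464029 = 25.03241562
C = P + S*exp(-qT) - K*exp(-rT)
C = 4.3992 + 27.12129755 - 25.03241562 = 6.4881

Answer: Call price = 6.4881
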